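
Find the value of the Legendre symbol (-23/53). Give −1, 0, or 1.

First reduce: -23 ≡ 30 (mod 53).
Pull out 2: since 53 ≡ 5 (mod 8), (2/53) = -1.
Reciprocity: 15 ≡ 3 and 53 ≡ 1 (mod 4), so (15/53) = +(53/15).
Reduce top mod 15: now compute (8/15).
Pull out 2^3: since 15 ≡ 7 (mod 8), (2/15) = +1, so (2/15)^3 = +1.
Reached (1/15) = 1. Collecting the sign flips along the way, the symbol is -1.

-1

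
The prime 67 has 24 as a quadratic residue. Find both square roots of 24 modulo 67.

15, 52

Since 67 ≡ 3 (mod 4), a square root of 24 is 24^((67+1)/4) = 24^17 mod 67.
Repeated squaring: 24^2≡40, 24^4≡59, 24^8≡64, 24^16≡9 (mod 67).
24^17 = 24^(16+1) ≡ 15 (mod 67).
Check: 15² = 225 ≡ 24 (mod 67). The two roots are 15 and 52.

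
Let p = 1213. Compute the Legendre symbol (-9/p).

1

First reduce: -9 ≡ 1204 (mod 1213).
Pull out 2^2: since 1213 ≡ 5 (mod 8), (2/1213) = -1, so (2/1213)^2 = +1.
Reciprocity: 301 ≡ 1 and 1213 ≡ 1 (mod 4), so (301/1213) = +(1213/301).
Reduce top mod 301: now compute (9/301).
Reciprocity: 9 ≡ 1 and 301 ≡ 1 (mod 4), so (9/301) = +(301/9).
Reduce top mod 9: now compute (4/9).
Pull out 2^2: since 9 ≡ 1 (mod 8), (2/9) = +1, so (2/9)^2 = +1.
Reached (1/9) = 1. Collecting the sign flips along the way, the symbol is +1.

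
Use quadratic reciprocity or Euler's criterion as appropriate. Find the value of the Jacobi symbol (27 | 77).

-1

Reciprocity: 27 ≡ 3 and 77 ≡ 1 (mod 4), so (27/77) = +(77/27).
Reduce top mod 27: now compute (23/27).
Reciprocity: 23 ≡ 3 and 27 ≡ 3 (mod 4), so (23/27) = −(27/23).
Reduce top mod 23: now compute (4/23).
Pull out 2^2: since 23 ≡ 7 (mod 8), (2/23) = +1, so (2/23)^2 = +1.
Reached (1/23) = 1. Collecting the sign flips along the way, the symbol is -1.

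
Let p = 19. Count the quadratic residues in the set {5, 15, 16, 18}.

2

(5/19) = +1 → QR.
(15/19) = -1 → non-residue.
(16/19) = +1 → QR.
(18/19) = -1 → non-residue.
Total quadratic residues among the 4: 2.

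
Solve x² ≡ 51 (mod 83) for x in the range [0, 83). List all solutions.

Since 83 ≡ 3 (mod 4), a square root of 51 is 51^((83+1)/4) = 51^21 mod 83.
Repeated squaring: 51^2≡28, 51^4≡37, 51^8≡41, 51^16≡21 (mod 83).
51^21 = 51^(16+4+1) ≡ 36 (mod 83).
Check: 36² = 1296 ≡ 51 (mod 83). The two roots are 36 and 47.

36, 47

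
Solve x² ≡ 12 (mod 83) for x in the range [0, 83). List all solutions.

Since 83 ≡ 3 (mod 4), a square root of 12 is 12^((83+1)/4) = 12^21 mod 83.
Repeated squaring: 12^2≡61, 12^4≡69, 12^8≡30, 12^16≡70 (mod 83).
12^21 = 12^(16+4+1) ≡ 26 (mod 83).
Check: 26² = 676 ≡ 12 (mod 83). The two roots are 26 and 57.

26, 57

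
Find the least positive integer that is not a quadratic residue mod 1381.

2

(2/1381) = −1, so 2 is the smallest positive non-residue mod 1381.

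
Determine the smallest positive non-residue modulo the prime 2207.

5

(2/2207) = +1, so 2 is a residue.
(3/2207) = +1, so 3 is a residue.
(4/2207) = +1, so 4 is a residue.
(5/2207) = −1, so 5 is the smallest positive non-residue mod 2207.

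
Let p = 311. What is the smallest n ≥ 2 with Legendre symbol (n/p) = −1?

11

(2/311) = +1, so 2 is a residue.
(3/311) = +1, so 3 is a residue.
(4/311) = +1, so 4 is a residue.
(5/311) = +1, so 5 is a residue.
(6/311) = +1, so 6 is a residue.
(7/311) = +1, so 7 is a residue.
(8/311) = +1, so 8 is a residue.
(9/311) = +1, so 9 is a residue.
(10/311) = +1, so 10 is a residue.
(11/311) = −1, so 11 is the smallest positive non-residue mod 311.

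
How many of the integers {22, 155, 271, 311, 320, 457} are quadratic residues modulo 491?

3

(22/491) = -1 → non-residue.
(155/491) = +1 → QR.
(271/491) = -1 → non-residue.
(311/491) = -1 → non-residue.
(320/491) = +1 → QR.
(457/491) = +1 → QR.
Total quadratic residues among the 6: 3.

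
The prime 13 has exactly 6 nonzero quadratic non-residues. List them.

2, 5, 6, 7, 8, 11

Square k = 1,…,6 (k and 13−k give the same square):
1²=1, 2²=4, 3²=9, 4²≡3, 5²≡12, 6²≡10 (mod 13).
The residues are {1, 3, 4, 9, 10, 12}; the non-residues are the remaining 6 nonzero classes.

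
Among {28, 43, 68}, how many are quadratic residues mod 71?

1

(28/71) = -1 → non-residue.
(43/71) = +1 → QR.
(68/71) = -1 → non-residue.
Total quadratic residues among the 3: 1.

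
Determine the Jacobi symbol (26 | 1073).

-1

Pull out 2: since 1073 ≡ 1 (mod 8), (2/1073) = +1.
Reciprocity: 13 ≡ 1 and 1073 ≡ 1 (mod 4), so (13/1073) = +(1073/13).
Reduce top mod 13: now compute (7/13).
Reciprocity: 7 ≡ 3 and 13 ≡ 1 (mod 4), so (7/13) = +(13/7).
Reduce top mod 7: now compute (6/7).
Pull out 2: since 7 ≡ 7 (mod 8), (2/7) = +1.
Reciprocity: 3 ≡ 3 and 7 ≡ 3 (mod 4), so (3/7) = −(7/3).
Reduce top mod 3: now compute (1/3).
Reached (1/3) = 1. Collecting the sign flips along the way, the symbol is -1.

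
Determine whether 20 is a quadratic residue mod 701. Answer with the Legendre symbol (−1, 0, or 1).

Pull out 2^2: since 701 ≡ 5 (mod 8), (2/701) = -1, so (2/701)^2 = +1.
Reciprocity: 5 ≡ 1 and 701 ≡ 1 (mod 4), so (5/701) = +(701/5).
Reduce top mod 5: now compute (1/5).
Reached (1/5) = 1. Collecting the sign flips along the way, the symbol is +1.

1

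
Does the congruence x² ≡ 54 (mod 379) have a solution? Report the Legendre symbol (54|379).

1

Pull out 2: since 379 ≡ 3 (mod 8), (2/379) = -1.
Reciprocity: 27 ≡ 3 and 379 ≡ 3 (mod 4), so (27/379) = −(379/27).
Reduce top mod 27: now compute (1/27).
Reached (1/27) = 1. Collecting the sign flips along the way, the symbol is +1.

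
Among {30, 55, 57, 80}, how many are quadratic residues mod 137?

1

(30/137) = +1 → QR.
(55/137) = -1 → non-residue.
(57/137) = -1 → non-residue.
(80/137) = -1 → non-residue.
Total quadratic residues among the 4: 1.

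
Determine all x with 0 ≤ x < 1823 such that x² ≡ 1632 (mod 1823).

579, 1244

Since 1823 ≡ 3 (mod 4), a square root of 1632 is 1632^((1823+1)/4) = 1632^456 mod 1823.
Repeated squaring: 1632^2≡21, 1632^4≡441, 1632^8≡1243, 1632^16≡968, 1632^32≡2, 1632^64≡4, 1632^128≡16, 1632^256≡256 (mod 1823).
1632^456 = 1632^(256+128+64+8) ≡ 579 (mod 1823).
Check: 579² = 335241 ≡ 1632 (mod 1823). The two roots are 579 and 1244.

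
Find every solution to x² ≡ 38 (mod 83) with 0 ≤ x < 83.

11, 72

Since 83 ≡ 3 (mod 4), a square root of 38 is 38^((83+1)/4) = 38^21 mod 83.
Repeated squaring: 38^2≡33, 38^4≡10, 38^8≡17, 38^16≡40 (mod 83).
38^21 = 38^(16+4+1) ≡ 11 (mod 83).
Check: 11² = 121 ≡ 38 (mod 83). The two roots are 11 and 72.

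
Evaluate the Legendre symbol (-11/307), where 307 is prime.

-1

First reduce: -11 ≡ 296 (mod 307).
Pull out 2^3: since 307 ≡ 3 (mod 8), (2/307) = -1, so (2/307)^3 = -1.
Reciprocity: 37 ≡ 1 and 307 ≡ 3 (mod 4), so (37/307) = +(307/37).
Reduce top mod 37: now compute (11/37).
Reciprocity: 11 ≡ 3 and 37 ≡ 1 (mod 4), so (11/37) = +(37/11).
Reduce top mod 11: now compute (4/11).
Pull out 2^2: since 11 ≡ 3 (mod 8), (2/11) = -1, so (2/11)^2 = +1.
Reached (1/11) = 1. Collecting the sign flips along the way, the symbol is -1.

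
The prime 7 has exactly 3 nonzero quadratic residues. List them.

Square k = 1,…,3 (k and 7−k give the same square):
1²=1, 2²=4, 3²≡2 (mod 7).
So the quadratic residues mod 7 are {1, 2, 4}.

1, 2, 4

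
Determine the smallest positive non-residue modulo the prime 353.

(2/353) = +1, so 2 is a residue.
(3/353) = −1, so 3 is the smallest positive non-residue mod 353.

3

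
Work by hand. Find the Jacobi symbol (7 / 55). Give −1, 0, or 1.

1

Reciprocity: 7 ≡ 3 and 55 ≡ 3 (mod 4), so (7/55) = −(55/7).
Reduce top mod 7: now compute (6/7).
Pull out 2: since 7 ≡ 7 (mod 8), (2/7) = +1.
Reciprocity: 3 ≡ 3 and 7 ≡ 3 (mod 4), so (3/7) = −(7/3).
Reduce top mod 3: now compute (1/3).
Reached (1/3) = 1. Collecting the sign flips along the way, the symbol is +1.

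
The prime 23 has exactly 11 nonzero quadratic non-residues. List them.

5, 7, 10, 11, 14, 15, 17, 19, 20, 21, 22

Square k = 1,…,11 (k and 23−k give the same square):
1²=1, 2²=4, 3²=9, 4²=16, 5²≡2, 6²≡13, 7²≡3, 8²≡18, 9²≡12, 10²≡8, 11²≡6 (mod 23).
The residues are {1, 2, 3, 4, 6, 8, 9, 12, 13, 16, 18}; the non-residues are the remaining 11 nonzero classes.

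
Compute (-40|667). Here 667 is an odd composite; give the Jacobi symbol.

-1

First reduce: -40 ≡ 627 (mod 667).
Reciprocity: 627 ≡ 3 and 667 ≡ 3 (mod 4), so (627/667) = −(667/627).
Reduce top mod 627: now compute (40/627).
Pull out 2^3: since 627 ≡ 3 (mod 8), (2/627) = -1, so (2/627)^3 = -1.
Reciprocity: 5 ≡ 1 and 627 ≡ 3 (mod 4), so (5/627) = +(627/5).
Reduce top mod 5: now compute (2/5).
Pull out 2: since 5 ≡ 5 (mod 8), (2/5) = -1.
Reached (1/5) = 1. Collecting the sign flips along the way, the symbol is -1.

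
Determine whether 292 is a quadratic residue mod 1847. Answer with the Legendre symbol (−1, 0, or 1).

-1

Pull out 2^2: since 1847 ≡ 7 (mod 8), (2/1847) = +1, so (2/1847)^2 = +1.
Reciprocity: 73 ≡ 1 and 1847 ≡ 3 (mod 4), so (73/1847) = +(1847/73).
Reduce top mod 73: now compute (22/73).
Pull out 2: since 73 ≡ 1 (mod 8), (2/73) = +1.
Reciprocity: 11 ≡ 3 and 73 ≡ 1 (mod 4), so (11/73) = +(73/11).
Reduce top mod 11: now compute (7/11).
Reciprocity: 7 ≡ 3 and 11 ≡ 3 (mod 4), so (7/11) = −(11/7).
Reduce top mod 7: now compute (4/7).
Pull out 2^2: since 7 ≡ 7 (mod 8), (2/7) = +1, so (2/7)^2 = +1.
Reached (1/7) = 1. Collecting the sign flips along the way, the symbol is -1.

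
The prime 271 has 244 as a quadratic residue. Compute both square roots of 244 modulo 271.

100, 171

Since 271 ≡ 3 (mod 4), a square root of 244 is 244^((271+1)/4) = 244^68 mod 271.
Repeated squaring: 244^2≡187, 244^4≡10, 244^8≡100, 244^16≡244, 244^32≡187, 244^64≡10 (mod 271).
244^68 = 244^(64+4) ≡ 100 (mod 271).
Check: 100² = 10000 ≡ 244 (mod 271). The two roots are 100 and 171.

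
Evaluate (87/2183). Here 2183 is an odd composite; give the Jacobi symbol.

Reciprocity: 87 ≡ 3 and 2183 ≡ 3 (mod 4), so (87/2183) = −(2183/87).
Reduce top mod 87: now compute (8/87).
Pull out 2^3: since 87 ≡ 7 (mod 8), (2/87) = +1, so (2/87)^3 = +1.
Reached (1/87) = 1. Collecting the sign flips along the way, the symbol is -1.

-1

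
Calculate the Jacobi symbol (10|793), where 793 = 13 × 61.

Pull out 2: since 793 ≡ 1 (mod 8), (2/793) = +1.
Reciprocity: 5 ≡ 1 and 793 ≡ 1 (mod 4), so (5/793) = +(793/5).
Reduce top mod 5: now compute (3/5).
Reciprocity: 3 ≡ 3 and 5 ≡ 1 (mod 4), so (3/5) = +(5/3).
Reduce top mod 3: now compute (2/3).
Pull out 2: since 3 ≡ 3 (mod 8), (2/3) = -1.
Reached (1/3) = 1. Collecting the sign flips along the way, the symbol is -1.

-1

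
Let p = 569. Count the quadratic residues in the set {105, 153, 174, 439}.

3

(105/569) = -1 → non-residue.
(153/569) = +1 → QR.
(174/569) = +1 → QR.
(439/569) = +1 → QR.
Total quadratic residues among the 4: 3.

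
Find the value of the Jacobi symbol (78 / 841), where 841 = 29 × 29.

Pull out 2: since 841 ≡ 1 (mod 8), (2/841) = +1.
Reciprocity: 39 ≡ 3 and 841 ≡ 1 (mod 4), so (39/841) = +(841/39).
Reduce top mod 39: now compute (22/39).
Pull out 2: since 39 ≡ 7 (mod 8), (2/39) = +1.
Reciprocity: 11 ≡ 3 and 39 ≡ 3 (mod 4), so (11/39) = −(39/11).
Reduce top mod 11: now compute (6/11).
Pull out 2: since 11 ≡ 3 (mod 8), (2/11) = -1.
Reciprocity: 3 ≡ 3 and 11 ≡ 3 (mod 4), so (3/11) = −(11/3).
Reduce top mod 3: now compute (2/3).
Pull out 2: since 3 ≡ 3 (mod 8), (2/3) = -1.
Reached (1/3) = 1. Collecting the sign flips along the way, the symbol is +1.

1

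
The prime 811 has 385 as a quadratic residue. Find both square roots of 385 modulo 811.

392, 419

Since 811 ≡ 3 (mod 4), a square root of 385 is 385^((811+1)/4) = 385^203 mod 811.
Repeated squaring: 385^2≡623, 385^4≡471, 385^8≡438, 385^16≡448, 385^32≡387, 385^64≡545, 385^128≡199 (mod 811).
385^203 = 385^(128+64+8+2+1) ≡ 419 (mod 811).
Check: 419² = 175561 ≡ 385 (mod 811). The two roots are 392 and 419.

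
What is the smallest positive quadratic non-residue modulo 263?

5

(2/263) = +1, so 2 is a residue.
(3/263) = +1, so 3 is a residue.
(4/263) = +1, so 4 is a residue.
(5/263) = −1, so 5 is the smallest positive non-residue mod 263.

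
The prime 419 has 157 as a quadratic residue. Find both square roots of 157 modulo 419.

Since 419 ≡ 3 (mod 4), a square root of 157 is 157^((419+1)/4) = 157^105 mod 419.
Repeated squaring: 157^2≡347, 157^4≡156, 157^8≡34, 157^16≡318, 157^32≡145, 157^64≡75 (mod 419).
157^105 = 157^(64+32+8+1) ≡ 395 (mod 419).
Check: 395² = 156025 ≡ 157 (mod 419). The two roots are 24 and 395.

24, 395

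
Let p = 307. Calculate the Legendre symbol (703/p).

1

Euler's criterion: (703/307) ≡ 89^153 (mod 307).
89^2 ≡ 246 (mod 307)
89^4 ≡ 37 (mod 307)
89^8 ≡ 141 (mod 307)
89^16 ≡ 233 (mod 307)
89^32 ≡ 257 (mod 307)
89^64 ≡ 44 (mod 307)
89^128 ≡ 94 (mod 307)
89^153 = 89^(128+16+8+1) ≡ 1 (mod 307).
Result is 1, so (703/307) = 1.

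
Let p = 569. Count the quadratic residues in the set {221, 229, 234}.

3

(221/569) = +1 → QR.
(229/569) = +1 → QR.
(234/569) = +1 → QR.
Total quadratic residues among the 3: 3.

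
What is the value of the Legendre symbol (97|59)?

-1

First reduce: 97 ≡ 38 (mod 59).
Pull out 2: since 59 ≡ 3 (mod 8), (2/59) = -1.
Reciprocity: 19 ≡ 3 and 59 ≡ 3 (mod 4), so (19/59) = −(59/19).
Reduce top mod 19: now compute (2/19).
Pull out 2: since 19 ≡ 3 (mod 8), (2/19) = -1.
Reached (1/19) = 1. Collecting the sign flips along the way, the symbol is -1.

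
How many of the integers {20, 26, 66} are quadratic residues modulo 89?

1

(20/89) = +1 → QR.
(26/89) = -1 → non-residue.
(66/89) = -1 → non-residue.
Total quadratic residues among the 3: 1.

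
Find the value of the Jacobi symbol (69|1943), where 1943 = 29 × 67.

Reciprocity: 69 ≡ 1 and 1943 ≡ 3 (mod 4), so (69/1943) = +(1943/69).
Reduce top mod 69: now compute (11/69).
Reciprocity: 11 ≡ 3 and 69 ≡ 1 (mod 4), so (11/69) = +(69/11).
Reduce top mod 11: now compute (3/11).
Reciprocity: 3 ≡ 3 and 11 ≡ 3 (mod 4), so (3/11) = −(11/3).
Reduce top mod 3: now compute (2/3).
Pull out 2: since 3 ≡ 3 (mod 8), (2/3) = -1.
Reached (1/3) = 1. Collecting the sign flips along the way, the symbol is +1.

1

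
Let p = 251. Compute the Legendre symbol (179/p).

1

Euler's criterion: (179/251) ≡ 179^125 (mod 251).
179^2 ≡ 164 (mod 251)
179^4 ≡ 39 (mod 251)
179^8 ≡ 15 (mod 251)
179^16 ≡ 225 (mod 251)
179^32 ≡ 174 (mod 251)
179^64 ≡ 156 (mod 251)
179^125 = 179^(64+32+16+8+4+1) ≡ 1 (mod 251).
Result is 1, so (179/251) = 1.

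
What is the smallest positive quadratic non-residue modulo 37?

2

(2/37) = −1, so 2 is the smallest positive non-residue mod 37.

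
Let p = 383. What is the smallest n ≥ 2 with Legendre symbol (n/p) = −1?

(2/383) = +1, so 2 is a residue.
(3/383) = +1, so 3 is a residue.
(4/383) = +1, so 4 is a residue.
(5/383) = −1, so 5 is the smallest positive non-residue mod 383.

5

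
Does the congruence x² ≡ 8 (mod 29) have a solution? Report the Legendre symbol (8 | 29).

Euler's criterion: (8/29) ≡ 8^14 (mod 29).
8^2 ≡ 6 (mod 29)
8^4 ≡ 7 (mod 29)
8^8 ≡ 20 (mod 29)
8^14 = 8^(8+4+2) ≡ 28 (mod 29).
Result is 28 ≡ −1, so (8/29) = −1.

-1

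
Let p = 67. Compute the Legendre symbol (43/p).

-1

Euler's criterion: (43/67) ≡ 43^33 (mod 67).
43^2 ≡ 40 (mod 67)
43^4 ≡ 59 (mod 67)
43^8 ≡ 64 (mod 67)
43^16 ≡ 9 (mod 67)
43^32 ≡ 14 (mod 67)
43^33 = 43^(32+1) ≡ 66 (mod 67).
Result is 66 ≡ −1, so (43/67) = −1.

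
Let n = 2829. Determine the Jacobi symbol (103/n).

Reciprocity: 103 ≡ 3 and 2829 ≡ 1 (mod 4), so (103/2829) = +(2829/103).
Reduce top mod 103: now compute (48/103).
Pull out 2^4: since 103 ≡ 7 (mod 8), (2/103) = +1, so (2/103)^4 = +1.
Reciprocity: 3 ≡ 3 and 103 ≡ 3 (mod 4), so (3/103) = −(103/3).
Reduce top mod 3: now compute (1/3).
Reached (1/3) = 1. Collecting the sign flips along the way, the symbol is -1.

-1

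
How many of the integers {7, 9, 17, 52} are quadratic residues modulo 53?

4

(7/53) = +1 → QR.
(9/53) = +1 → QR.
(17/53) = +1 → QR.
(52/53) = +1 → QR.
Total quadratic residues among the 4: 4.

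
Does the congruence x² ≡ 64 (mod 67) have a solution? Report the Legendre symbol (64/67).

Pull out 2^6: since 67 ≡ 3 (mod 8), (2/67) = -1, so (2/67)^6 = +1.
Reached (1/67) = 1. Collecting the sign flips along the way, the symbol is +1.

1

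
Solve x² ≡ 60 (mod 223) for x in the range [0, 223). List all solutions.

Since 223 ≡ 3 (mod 4), a square root of 60 is 60^((223+1)/4) = 60^56 mod 223.
Repeated squaring: 60^2≡32, 60^4≡132, 60^8≡30, 60^16≡8, 60^32≡64 (mod 223).
60^56 = 60^(32+16+8) ≡ 196 (mod 223).
Check: 196² = 38416 ≡ 60 (mod 223). The two roots are 27 and 196.

27, 196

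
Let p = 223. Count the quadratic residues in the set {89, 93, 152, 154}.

(89/223) = +1 → QR.
(93/223) = -1 → non-residue.
(152/223) = +1 → QR.
(154/223) = -1 → non-residue.
Total quadratic residues among the 4: 2.

2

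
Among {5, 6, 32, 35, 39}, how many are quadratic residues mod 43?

(5/43) = -1 → non-residue.
(6/43) = +1 → QR.
(32/43) = -1 → non-residue.
(35/43) = +1 → QR.
(39/43) = -1 → non-residue.
Total quadratic residues among the 5: 2.

2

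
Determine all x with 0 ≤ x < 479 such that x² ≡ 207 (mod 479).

74, 405

Since 479 ≡ 3 (mod 4), a square root of 207 is 207^((479+1)/4) = 207^120 mod 479.
Repeated squaring: 207^2≡218, 207^4≡103, 207^8≡71, 207^16≡251, 207^32≡252, 207^64≡276 (mod 479).
207^120 = 207^(64+32+16+8) ≡ 405 (mod 479).
Check: 405² = 164025 ≡ 207 (mod 479). The two roots are 74 and 405.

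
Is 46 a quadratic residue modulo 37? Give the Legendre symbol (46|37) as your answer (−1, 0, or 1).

1

First reduce: 46 ≡ 9 (mod 37).
Reciprocity: 9 ≡ 1 and 37 ≡ 1 (mod 4), so (9/37) = +(37/9).
Reduce top mod 9: now compute (1/9).
Reached (1/9) = 1. Collecting the sign flips along the way, the symbol is +1.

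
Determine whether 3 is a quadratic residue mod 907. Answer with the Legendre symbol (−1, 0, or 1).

Reciprocity: 3 ≡ 3 and 907 ≡ 3 (mod 4), so (3/907) = −(907/3).
Reduce top mod 3: now compute (1/3).
Reached (1/3) = 1. Collecting the sign flips along the way, the symbol is -1.

-1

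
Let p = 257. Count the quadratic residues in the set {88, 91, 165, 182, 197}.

(88/257) = +1 → QR.
(91/257) = -1 → non-residue.
(165/257) = +1 → QR.
(182/257) = -1 → non-residue.
(197/257) = +1 → QR.
Total quadratic residues among the 5: 3.

3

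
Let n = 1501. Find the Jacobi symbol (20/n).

1

Pull out 2^2: since 1501 ≡ 5 (mod 8), (2/1501) = -1, so (2/1501)^2 = +1.
Reciprocity: 5 ≡ 1 and 1501 ≡ 1 (mod 4), so (5/1501) = +(1501/5).
Reduce top mod 5: now compute (1/5).
Reached (1/5) = 1. Collecting the sign flips along the way, the symbol is +1.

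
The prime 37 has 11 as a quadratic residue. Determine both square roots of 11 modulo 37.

37 ≡ 1 (mod 4), so we find a root by search.
Trying successive values, 14² = 196 ≡ 11 (mod 37). The other root is 37 − 14 = 23.

14, 23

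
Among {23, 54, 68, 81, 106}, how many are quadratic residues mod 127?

2

(23/127) = -1 → non-residue.
(54/127) = -1 → non-residue.
(68/127) = +1 → QR.
(81/127) = +1 → QR.
(106/127) = -1 → non-residue.
Total quadratic residues among the 5: 2.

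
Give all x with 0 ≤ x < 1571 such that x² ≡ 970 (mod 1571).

446, 1125

Since 1571 ≡ 3 (mod 4), a square root of 970 is 970^((1571+1)/4) = 970^393 mod 1571.
Repeated squaring: 970^2≡1442, 970^4≡931, 970^8≡1140, 970^16≡383, 970^32≡586, 970^64≡918, 970^128≡668, 970^256≡60 (mod 1571).
970^393 = 970^(256+128+8+1) ≡ 1125 (mod 1571).
Check: 1125² = 1265625 ≡ 970 (mod 1571). The two roots are 446 and 1125.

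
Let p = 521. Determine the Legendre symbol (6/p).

Pull out 2: since 521 ≡ 1 (mod 8), (2/521) = +1.
Reciprocity: 3 ≡ 3 and 521 ≡ 1 (mod 4), so (3/521) = +(521/3).
Reduce top mod 3: now compute (2/3).
Pull out 2: since 3 ≡ 3 (mod 8), (2/3) = -1.
Reached (1/3) = 1. Collecting the sign flips along the way, the symbol is -1.

-1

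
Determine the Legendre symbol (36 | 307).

1

Euler's criterion: (36/307) ≡ 36^153 (mod 307).
36^2 ≡ 68 (mod 307)
36^4 ≡ 19 (mod 307)
36^8 ≡ 54 (mod 307)
36^16 ≡ 153 (mod 307)
36^32 ≡ 77 (mod 307)
36^64 ≡ 96 (mod 307)
36^128 ≡ 6 (mod 307)
36^153 = 36^(128+16+8+1) ≡ 1 (mod 307).
Result is 1, so (36/307) = 1.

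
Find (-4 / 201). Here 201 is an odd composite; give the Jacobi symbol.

1

First reduce: -4 ≡ 197 (mod 201).
Reciprocity: 197 ≡ 1 and 201 ≡ 1 (mod 4), so (197/201) = +(201/197).
Reduce top mod 197: now compute (4/197).
Pull out 2^2: since 197 ≡ 5 (mod 8), (2/197) = -1, so (2/197)^2 = +1.
Reached (1/197) = 1. Collecting the sign flips along the way, the symbol is +1.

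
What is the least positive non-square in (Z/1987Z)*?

2

(2/1987) = −1, so 2 is the smallest positive non-residue mod 1987.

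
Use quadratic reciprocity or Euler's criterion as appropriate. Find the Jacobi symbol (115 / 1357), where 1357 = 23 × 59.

Reciprocity: 115 ≡ 3 and 1357 ≡ 1 (mod 4), so (115/1357) = +(1357/115).
Reduce top mod 115: now compute (92/115).
Pull out 2^2: since 115 ≡ 3 (mod 8), (2/115) = -1, so (2/115)^2 = +1.
Reciprocity: 23 ≡ 3 and 115 ≡ 3 (mod 4), so (23/115) = −(115/23).
Reduce top mod 23: now compute (0/23).
Top reduces to 0: gcd > 1, so the symbol is 0.

0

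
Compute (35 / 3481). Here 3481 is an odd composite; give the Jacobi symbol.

1

Reciprocity: 35 ≡ 3 and 3481 ≡ 1 (mod 4), so (35/3481) = +(3481/35).
Reduce top mod 35: now compute (16/35).
Pull out 2^4: since 35 ≡ 3 (mod 8), (2/35) = -1, so (2/35)^4 = +1.
Reached (1/35) = 1. Collecting the sign flips along the way, the symbol is +1.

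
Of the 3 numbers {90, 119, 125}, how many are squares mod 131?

(90/131) = -1 → non-residue.
(119/131) = -1 → non-residue.
(125/131) = +1 → QR.
Total quadratic residues among the 3: 1.

1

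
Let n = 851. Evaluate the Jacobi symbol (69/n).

0

Reciprocity: 69 ≡ 1 and 851 ≡ 3 (mod 4), so (69/851) = +(851/69).
Reduce top mod 69: now compute (23/69).
Reciprocity: 23 ≡ 3 and 69 ≡ 1 (mod 4), so (23/69) = +(69/23).
Reduce top mod 23: now compute (0/23).
Top reduces to 0: gcd > 1, so the symbol is 0.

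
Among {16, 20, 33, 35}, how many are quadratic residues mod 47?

1

(16/47) = +1 → QR.
(20/47) = -1 → non-residue.
(33/47) = -1 → non-residue.
(35/47) = -1 → non-residue.
Total quadratic residues among the 4: 1.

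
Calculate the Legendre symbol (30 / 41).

-1

Pull out 2: since 41 ≡ 1 (mod 8), (2/41) = +1.
Reciprocity: 15 ≡ 3 and 41 ≡ 1 (mod 4), so (15/41) = +(41/15).
Reduce top mod 15: now compute (11/15).
Reciprocity: 11 ≡ 3 and 15 ≡ 3 (mod 4), so (11/15) = −(15/11).
Reduce top mod 11: now compute (4/11).
Pull out 2^2: since 11 ≡ 3 (mod 8), (2/11) = -1, so (2/11)^2 = +1.
Reached (1/11) = 1. Collecting the sign flips along the way, the symbol is -1.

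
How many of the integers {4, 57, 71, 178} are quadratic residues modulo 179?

2

(4/179) = +1 → QR.
(57/179) = +1 → QR.
(71/179) = -1 → non-residue.
(178/179) = -1 → non-residue.
Total quadratic residues among the 4: 2.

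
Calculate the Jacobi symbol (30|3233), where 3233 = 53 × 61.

1

Pull out 2: since 3233 ≡ 1 (mod 8), (2/3233) = +1.
Reciprocity: 15 ≡ 3 and 3233 ≡ 1 (mod 4), so (15/3233) = +(3233/15).
Reduce top mod 15: now compute (8/15).
Pull out 2^3: since 15 ≡ 7 (mod 8), (2/15) = +1, so (2/15)^3 = +1.
Reached (1/15) = 1. Collecting the sign flips along the way, the symbol is +1.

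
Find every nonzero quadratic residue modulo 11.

1 3 4 5 9

Square k = 1,…,5 (k and 11−k give the same square):
1²=1, 2²=4, 3²=9, 4²≡5, 5²≡3 (mod 11).
So the quadratic residues mod 11 are {1, 3, 4, 5, 9}.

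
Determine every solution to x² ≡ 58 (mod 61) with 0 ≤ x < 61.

27, 34

61 ≡ 1 (mod 4), so we find a root by search.
Trying successive values, 27² = 729 ≡ 58 (mod 61). The other root is 61 − 27 = 34.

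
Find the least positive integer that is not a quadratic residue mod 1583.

(2/1583) = +1, so 2 is a residue.
(3/1583) = +1, so 3 is a residue.
(4/1583) = +1, so 4 is a residue.
(5/1583) = −1, so 5 is the smallest positive non-residue mod 1583.

5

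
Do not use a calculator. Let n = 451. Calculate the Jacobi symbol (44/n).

0

Pull out 2^2: since 451 ≡ 3 (mod 8), (2/451) = -1, so (2/451)^2 = +1.
Reciprocity: 11 ≡ 3 and 451 ≡ 3 (mod 4), so (11/451) = −(451/11).
Reduce top mod 11: now compute (0/11).
Top reduces to 0: gcd > 1, so the symbol is 0.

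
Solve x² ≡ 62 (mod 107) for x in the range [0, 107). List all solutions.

Since 107 ≡ 3 (mod 4), a square root of 62 is 62^((107+1)/4) = 62^27 mod 107.
Repeated squaring: 62^2≡99, 62^4≡64, 62^8≡30, 62^16≡44 (mod 107).
62^27 = 62^(16+8+2+1) ≡ 13 (mod 107).
Check: 13² = 169 ≡ 62 (mod 107). The two roots are 13 and 94.

13, 94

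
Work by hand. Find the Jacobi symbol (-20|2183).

First reduce: -20 ≡ 2163 (mod 2183).
Reciprocity: 2163 ≡ 3 and 2183 ≡ 3 (mod 4), so (2163/2183) = −(2183/2163).
Reduce top mod 2163: now compute (20/2163).
Pull out 2^2: since 2163 ≡ 3 (mod 8), (2/2163) = -1, so (2/2163)^2 = +1.
Reciprocity: 5 ≡ 1 and 2163 ≡ 3 (mod 4), so (5/2163) = +(2163/5).
Reduce top mod 5: now compute (3/5).
Reciprocity: 3 ≡ 3 and 5 ≡ 1 (mod 4), so (3/5) = +(5/3).
Reduce top mod 3: now compute (2/3).
Pull out 2: since 3 ≡ 3 (mod 8), (2/3) = -1.
Reached (1/3) = 1. Collecting the sign flips along the way, the symbol is +1.

1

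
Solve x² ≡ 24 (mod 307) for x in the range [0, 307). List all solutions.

115, 192

Since 307 ≡ 3 (mod 4), a square root of 24 is 24^((307+1)/4) = 24^77 mod 307.
Repeated squaring: 24^2≡269, 24^4≡216, 24^8≡299, 24^16≡64, 24^32≡105, 24^64≡280 (mod 307).
24^77 = 24^(64+8+4+1) ≡ 115 (mod 307).
Check: 115² = 13225 ≡ 24 (mod 307). The two roots are 115 and 192.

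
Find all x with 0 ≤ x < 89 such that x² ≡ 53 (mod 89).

26, 63

89 ≡ 1 (mod 4), so we find a root by search.
Trying successive values, 26² = 676 ≡ 53 (mod 89). The other root is 89 − 26 = 63.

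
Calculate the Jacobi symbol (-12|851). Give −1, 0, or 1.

-1

First reduce: -12 ≡ 839 (mod 851).
Reciprocity: 839 ≡ 3 and 851 ≡ 3 (mod 4), so (839/851) = −(851/839).
Reduce top mod 839: now compute (12/839).
Pull out 2^2: since 839 ≡ 7 (mod 8), (2/839) = +1, so (2/839)^2 = +1.
Reciprocity: 3 ≡ 3 and 839 ≡ 3 (mod 4), so (3/839) = −(839/3).
Reduce top mod 3: now compute (2/3).
Pull out 2: since 3 ≡ 3 (mod 8), (2/3) = -1.
Reached (1/3) = 1. Collecting the sign flips along the way, the symbol is -1.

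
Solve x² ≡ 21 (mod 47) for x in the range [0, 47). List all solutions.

Since 47 ≡ 3 (mod 4), a square root of 21 is 21^((47+1)/4) = 21^12 mod 47.
Repeated squaring: 21^2≡18, 21^4≡42, 21^8≡25 (mod 47).
21^12 = 21^(8+4) ≡ 16 (mod 47).
Check: 16² = 256 ≡ 21 (mod 47). The two roots are 16 and 31.

16, 31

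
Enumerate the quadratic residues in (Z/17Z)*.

1,2,4,8,9,13,15,16

Square k = 1,…,8 (k and 17−k give the same square):
1²=1, 2²=4, 3²=9, 4²=16, 5²≡8, 6²≡2, 7²≡15, 8²≡13 (mod 17).
So the quadratic residues mod 17 are {1, 2, 4, 8, 9, 13, 15, 16}.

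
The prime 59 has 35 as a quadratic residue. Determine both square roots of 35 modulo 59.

25, 34

Since 59 ≡ 3 (mod 4), a square root of 35 is 35^((59+1)/4) = 35^15 mod 59.
Repeated squaring: 35^2≡45, 35^4≡19, 35^8≡7 (mod 59).
35^15 = 35^(8+4+2+1) ≡ 25 (mod 59).
Check: 25² = 625 ≡ 35 (mod 59). The two roots are 25 and 34.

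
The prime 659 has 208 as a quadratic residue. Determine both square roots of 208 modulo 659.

303, 356

Since 659 ≡ 3 (mod 4), a square root of 208 is 208^((659+1)/4) = 208^165 mod 659.
Repeated squaring: 208^2≡429, 208^4≡180, 208^8≡109, 208^16≡19, 208^32≡361, 208^64≡498, 208^128≡220 (mod 659).
208^165 = 208^(128+32+4+1) ≡ 356 (mod 659).
Check: 356² = 126736 ≡ 208 (mod 659). The two roots are 303 and 356.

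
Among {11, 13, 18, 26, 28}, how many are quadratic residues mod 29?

(11/29) = -1 → non-residue.
(13/29) = +1 → QR.
(18/29) = -1 → non-residue.
(26/29) = -1 → non-residue.
(28/29) = +1 → QR.
Total quadratic residues among the 5: 2.

2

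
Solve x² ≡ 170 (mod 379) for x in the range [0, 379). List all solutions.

Since 379 ≡ 3 (mod 4), a square root of 170 is 170^((379+1)/4) = 170^95 mod 379.
Repeated squaring: 170^2≡96, 170^4≡120, 170^8≡377, 170^16≡4, 170^32≡16, 170^64≡256 (mod 379).
170^95 = 170^(64+16+8+4+2+1) ≡ 305 (mod 379).
Check: 305² = 93025 ≡ 170 (mod 379). The two roots are 74 and 305.

74, 305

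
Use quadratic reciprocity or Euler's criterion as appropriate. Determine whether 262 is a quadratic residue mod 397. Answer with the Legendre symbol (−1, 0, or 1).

-1

Pull out 2: since 397 ≡ 5 (mod 8), (2/397) = -1.
Reciprocity: 131 ≡ 3 and 397 ≡ 1 (mod 4), so (131/397) = +(397/131).
Reduce top mod 131: now compute (4/131).
Pull out 2^2: since 131 ≡ 3 (mod 8), (2/131) = -1, so (2/131)^2 = +1.
Reached (1/131) = 1. Collecting the sign flips along the way, the symbol is -1.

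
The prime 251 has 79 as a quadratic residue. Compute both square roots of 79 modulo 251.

62, 189

Since 251 ≡ 3 (mod 4), a square root of 79 is 79^((251+1)/4) = 79^63 mod 251.
Repeated squaring: 79^2≡217, 79^4≡152, 79^8≡12, 79^16≡144, 79^32≡154 (mod 251).
79^63 = 79^(32+16+8+4+2+1) ≡ 189 (mod 251).
Check: 189² = 35721 ≡ 79 (mod 251). The two roots are 62 and 189.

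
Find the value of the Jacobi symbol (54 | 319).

-1

Pull out 2: since 319 ≡ 7 (mod 8), (2/319) = +1.
Reciprocity: 27 ≡ 3 and 319 ≡ 3 (mod 4), so (27/319) = −(319/27).
Reduce top mod 27: now compute (22/27).
Pull out 2: since 27 ≡ 3 (mod 8), (2/27) = -1.
Reciprocity: 11 ≡ 3 and 27 ≡ 3 (mod 4), so (11/27) = −(27/11).
Reduce top mod 11: now compute (5/11).
Reciprocity: 5 ≡ 1 and 11 ≡ 3 (mod 4), so (5/11) = +(11/5).
Reduce top mod 5: now compute (1/5).
Reached (1/5) = 1. Collecting the sign flips along the way, the symbol is -1.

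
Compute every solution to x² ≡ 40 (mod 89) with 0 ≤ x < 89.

29, 60

89 ≡ 1 (mod 4), so we find a root by search.
Trying successive values, 29² = 841 ≡ 40 (mod 89). The other root is 89 − 29 = 60.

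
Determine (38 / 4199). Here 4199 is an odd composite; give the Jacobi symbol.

0

Pull out 2: since 4199 ≡ 7 (mod 8), (2/4199) = +1.
Reciprocity: 19 ≡ 3 and 4199 ≡ 3 (mod 4), so (19/4199) = −(4199/19).
Reduce top mod 19: now compute (0/19).
Top reduces to 0: gcd > 1, so the symbol is 0.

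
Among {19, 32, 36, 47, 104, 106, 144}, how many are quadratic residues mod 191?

4

(19/191) = -1 → non-residue.
(32/191) = +1 → QR.
(36/191) = +1 → QR.
(47/191) = -1 → non-residue.
(104/191) = +1 → QR.
(106/191) = -1 → non-residue.
(144/191) = +1 → QR.
Total quadratic residues among the 7: 4.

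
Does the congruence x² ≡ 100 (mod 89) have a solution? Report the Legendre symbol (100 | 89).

First reduce: 100 ≡ 11 (mod 89).
Reciprocity: 11 ≡ 3 and 89 ≡ 1 (mod 4), so (11/89) = +(89/11).
Reduce top mod 11: now compute (1/11).
Reached (1/11) = 1. Collecting the sign flips along the way, the symbol is +1.

1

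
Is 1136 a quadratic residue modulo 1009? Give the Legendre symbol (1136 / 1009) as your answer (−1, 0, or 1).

Euler's criterion: (1136/1009) ≡ 127^504 (mod 1009).
127^2 ≡ 994 (mod 1009)
127^4 ≡ 225 (mod 1009)
127^8 ≡ 175 (mod 1009)
127^16 ≡ 355 (mod 1009)
127^32 ≡ 909 (mod 1009)
127^64 ≡ 919 (mod 1009)
127^128 ≡ 28 (mod 1009)
127^256 ≡ 784 (mod 1009)
127^504 = 127^(256+128+64+32+16+8) ≡ 1 (mod 1009).
Result is 1, so (1136/1009) = 1.

1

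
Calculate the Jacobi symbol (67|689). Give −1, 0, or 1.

Reciprocity: 67 ≡ 3 and 689 ≡ 1 (mod 4), so (67/689) = +(689/67).
Reduce top mod 67: now compute (19/67).
Reciprocity: 19 ≡ 3 and 67 ≡ 3 (mod 4), so (19/67) = −(67/19).
Reduce top mod 19: now compute (10/19).
Pull out 2: since 19 ≡ 3 (mod 8), (2/19) = -1.
Reciprocity: 5 ≡ 1 and 19 ≡ 3 (mod 4), so (5/19) = +(19/5).
Reduce top mod 5: now compute (4/5).
Pull out 2^2: since 5 ≡ 5 (mod 8), (2/5) = -1, so (2/5)^2 = +1.
Reached (1/5) = 1. Collecting the sign flips along the way, the symbol is +1.

1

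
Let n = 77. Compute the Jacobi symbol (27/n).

-1

Reciprocity: 27 ≡ 3 and 77 ≡ 1 (mod 4), so (27/77) = +(77/27).
Reduce top mod 27: now compute (23/27).
Reciprocity: 23 ≡ 3 and 27 ≡ 3 (mod 4), so (23/27) = −(27/23).
Reduce top mod 23: now compute (4/23).
Pull out 2^2: since 23 ≡ 7 (mod 8), (2/23) = +1, so (2/23)^2 = +1.
Reached (1/23) = 1. Collecting the sign flips along the way, the symbol is -1.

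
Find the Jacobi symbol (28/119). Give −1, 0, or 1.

Pull out 2^2: since 119 ≡ 7 (mod 8), (2/119) = +1, so (2/119)^2 = +1.
Reciprocity: 7 ≡ 3 and 119 ≡ 3 (mod 4), so (7/119) = −(119/7).
Reduce top mod 7: now compute (0/7).
Top reduces to 0: gcd > 1, so the symbol is 0.

0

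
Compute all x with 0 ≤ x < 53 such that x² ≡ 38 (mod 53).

53 ≡ 1 (mod 4), so we find a root by search.
Trying successive values, 12² = 144 ≡ 38 (mod 53). The other root is 53 − 12 = 41.

12, 41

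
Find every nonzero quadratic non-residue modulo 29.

2 3 8 10 11 12 14 15 17 18 19 21 26 27

Square k = 1,…,14 (k and 29−k give the same square):
1²=1, 2²=4, 3²=9, 4²=16, 5²=25, 6²≡7, 7²≡20, 8²≡6, 9²≡23, 10²≡13, 11²≡5, 12²≡28, 13²≡24, 14²≡22 (mod 29).
The residues are {1, 4, 5, 6, 7, 9, 13, 16, 20, 22, 23, 24, 25, 28}; the non-residues are the remaining 14 nonzero classes.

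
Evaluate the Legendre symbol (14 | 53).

-1

Pull out 2: since 53 ≡ 5 (mod 8), (2/53) = -1.
Reciprocity: 7 ≡ 3 and 53 ≡ 1 (mod 4), so (7/53) = +(53/7).
Reduce top mod 7: now compute (4/7).
Pull out 2^2: since 7 ≡ 7 (mod 8), (2/7) = +1, so (2/7)^2 = +1.
Reached (1/7) = 1. Collecting the sign flips along the way, the symbol is -1.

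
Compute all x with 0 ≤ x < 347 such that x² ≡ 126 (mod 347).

57, 290

Since 347 ≡ 3 (mod 4), a square root of 126 is 126^((347+1)/4) = 126^87 mod 347.
Repeated squaring: 126^2≡261, 126^4≡109, 126^8≡83, 126^16≡296, 126^32≡172, 126^64≡89 (mod 347).
126^87 = 126^(64+16+4+2+1) ≡ 290 (mod 347).
Check: 290² = 84100 ≡ 126 (mod 347). The two roots are 57 and 290.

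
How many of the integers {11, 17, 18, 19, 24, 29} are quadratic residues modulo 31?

2

(11/31) = -1 → non-residue.
(17/31) = -1 → non-residue.
(18/31) = +1 → QR.
(19/31) = +1 → QR.
(24/31) = -1 → non-residue.
(29/31) = -1 → non-residue.
Total quadratic residues among the 6: 2.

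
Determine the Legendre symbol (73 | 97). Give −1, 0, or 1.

1

Reciprocity: 73 ≡ 1 and 97 ≡ 1 (mod 4), so (73/97) = +(97/73).
Reduce top mod 73: now compute (24/73).
Pull out 2^3: since 73 ≡ 1 (mod 8), (2/73) = +1, so (2/73)^3 = +1.
Reciprocity: 3 ≡ 3 and 73 ≡ 1 (mod 4), so (3/73) = +(73/3).
Reduce top mod 3: now compute (1/3).
Reached (1/3) = 1. Collecting the sign flips along the way, the symbol is +1.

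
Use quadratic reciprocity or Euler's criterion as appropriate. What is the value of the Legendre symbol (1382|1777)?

Pull out 2: since 1777 ≡ 1 (mod 8), (2/1777) = +1.
Reciprocity: 691 ≡ 3 and 1777 ≡ 1 (mod 4), so (691/1777) = +(1777/691).
Reduce top mod 691: now compute (395/691).
Reciprocity: 395 ≡ 3 and 691 ≡ 3 (mod 4), so (395/691) = −(691/395).
Reduce top mod 395: now compute (296/395).
Pull out 2^3: since 395 ≡ 3 (mod 8), (2/395) = -1, so (2/395)^3 = -1.
Reciprocity: 37 ≡ 1 and 395 ≡ 3 (mod 4), so (37/395) = +(395/37).
Reduce top mod 37: now compute (25/37).
Reciprocity: 25 ≡ 1 and 37 ≡ 1 (mod 4), so (25/37) = +(37/25).
Reduce top mod 25: now compute (12/25).
Pull out 2^2: since 25 ≡ 1 (mod 8), (2/25) = +1, so (2/25)^2 = +1.
Reciprocity: 3 ≡ 3 and 25 ≡ 1 (mod 4), so (3/25) = +(25/3).
Reduce top mod 3: now compute (1/3).
Reached (1/3) = 1. Collecting the sign flips along the way, the symbol is +1.

1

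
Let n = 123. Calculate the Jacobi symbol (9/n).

0

Reciprocity: 9 ≡ 1 and 123 ≡ 3 (mod 4), so (9/123) = +(123/9).
Reduce top mod 9: now compute (6/9).
Pull out 2: since 9 ≡ 1 (mod 8), (2/9) = +1.
Reciprocity: 3 ≡ 3 and 9 ≡ 1 (mod 4), so (3/9) = +(9/3).
Reduce top mod 3: now compute (0/3).
Top reduces to 0: gcd > 1, so the symbol is 0.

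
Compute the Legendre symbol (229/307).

Reciprocity: 229 ≡ 1 and 307 ≡ 3 (mod 4), so (229/307) = +(307/229).
Reduce top mod 229: now compute (78/229).
Pull out 2: since 229 ≡ 5 (mod 8), (2/229) = -1.
Reciprocity: 39 ≡ 3 and 229 ≡ 1 (mod 4), so (39/229) = +(229/39).
Reduce top mod 39: now compute (34/39).
Pull out 2: since 39 ≡ 7 (mod 8), (2/39) = +1.
Reciprocity: 17 ≡ 1 and 39 ≡ 3 (mod 4), so (17/39) = +(39/17).
Reduce top mod 17: now compute (5/17).
Reciprocity: 5 ≡ 1 and 17 ≡ 1 (mod 4), so (5/17) = +(17/5).
Reduce top mod 5: now compute (2/5).
Pull out 2: since 5 ≡ 5 (mod 8), (2/5) = -1.
Reached (1/5) = 1. Collecting the sign flips along the way, the symbol is +1.

1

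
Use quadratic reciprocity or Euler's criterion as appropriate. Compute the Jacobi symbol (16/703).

1

Pull out 2^4: since 703 ≡ 7 (mod 8), (2/703) = +1, so (2/703)^4 = +1.
Reached (1/703) = 1. Collecting the sign flips along the way, the symbol is +1.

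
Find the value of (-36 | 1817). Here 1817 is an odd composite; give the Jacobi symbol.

First reduce: -36 ≡ 1781 (mod 1817).
Reciprocity: 1781 ≡ 1 and 1817 ≡ 1 (mod 4), so (1781/1817) = +(1817/1781).
Reduce top mod 1781: now compute (36/1781).
Pull out 2^2: since 1781 ≡ 5 (mod 8), (2/1781) = -1, so (2/1781)^2 = +1.
Reciprocity: 9 ≡ 1 and 1781 ≡ 1 (mod 4), so (9/1781) = +(1781/9).
Reduce top mod 9: now compute (8/9).
Pull out 2^3: since 9 ≡ 1 (mod 8), (2/9) = +1, so (2/9)^3 = +1.
Reached (1/9) = 1. Collecting the sign flips along the way, the symbol is +1.

1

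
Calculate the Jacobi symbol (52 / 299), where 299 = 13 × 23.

Pull out 2^2: since 299 ≡ 3 (mod 8), (2/299) = -1, so (2/299)^2 = +1.
Reciprocity: 13 ≡ 1 and 299 ≡ 3 (mod 4), so (13/299) = +(299/13).
Reduce top mod 13: now compute (0/13).
Top reduces to 0: gcd > 1, so the symbol is 0.

0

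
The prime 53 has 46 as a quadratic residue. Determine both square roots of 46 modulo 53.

53 ≡ 1 (mod 4), so we find a root by search.
Trying successive values, 24² = 576 ≡ 46 (mod 53). The other root is 53 − 24 = 29.

24, 29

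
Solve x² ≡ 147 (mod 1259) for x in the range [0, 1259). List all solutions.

417, 842

Since 1259 ≡ 3 (mod 4), a square root of 147 is 147^((1259+1)/4) = 147^315 mod 1259.
Repeated squaring: 147^2≡206, 147^4≡889, 147^8≡928, 147^16≡28, 147^32≡784, 147^64≡264, 147^128≡451, 147^256≡702 (mod 1259).
147^315 = 147^(256+32+16+8+2+1) ≡ 417 (mod 1259).
Check: 417² = 173889 ≡ 147 (mod 1259). The two roots are 417 and 842.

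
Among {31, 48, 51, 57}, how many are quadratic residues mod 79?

2

(31/79) = +1 → QR.
(48/79) = -1 → non-residue.
(51/79) = +1 → QR.
(57/79) = -1 → non-residue.
Total quadratic residues among the 4: 2.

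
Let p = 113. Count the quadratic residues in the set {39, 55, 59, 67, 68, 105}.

1

(39/113) = -1 → non-residue.
(55/113) = -1 → non-residue.
(59/113) = -1 → non-residue.
(67/113) = -1 → non-residue.
(68/113) = -1 → non-residue.
(105/113) = +1 → QR.
Total quadratic residues among the 6: 1.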